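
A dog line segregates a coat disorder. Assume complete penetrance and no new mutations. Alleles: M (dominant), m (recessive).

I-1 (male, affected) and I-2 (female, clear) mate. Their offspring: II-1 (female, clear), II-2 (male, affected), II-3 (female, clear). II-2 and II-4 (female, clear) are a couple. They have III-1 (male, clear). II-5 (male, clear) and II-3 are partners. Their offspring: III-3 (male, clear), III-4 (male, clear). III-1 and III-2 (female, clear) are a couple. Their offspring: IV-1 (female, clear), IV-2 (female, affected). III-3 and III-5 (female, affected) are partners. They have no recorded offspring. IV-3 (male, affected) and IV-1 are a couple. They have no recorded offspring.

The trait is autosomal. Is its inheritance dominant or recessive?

recessive

III-1 and III-2 are both clear yet have an affected child IV-2. Under dominance, an affected child requires at least one affected parent, so the trait cannot be dominant.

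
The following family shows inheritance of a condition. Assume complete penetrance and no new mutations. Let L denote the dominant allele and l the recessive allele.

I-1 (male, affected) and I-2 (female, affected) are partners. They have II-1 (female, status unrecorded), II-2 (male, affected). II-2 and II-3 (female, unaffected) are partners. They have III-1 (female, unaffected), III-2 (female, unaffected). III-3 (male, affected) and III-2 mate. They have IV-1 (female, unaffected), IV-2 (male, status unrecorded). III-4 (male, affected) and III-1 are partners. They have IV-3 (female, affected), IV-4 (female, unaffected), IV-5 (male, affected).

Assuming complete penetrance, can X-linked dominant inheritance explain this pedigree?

No

Under X-linked dominant, III-1 (unaffected, female) cannot arise from II-2 (affected) × II-3 (unaffected).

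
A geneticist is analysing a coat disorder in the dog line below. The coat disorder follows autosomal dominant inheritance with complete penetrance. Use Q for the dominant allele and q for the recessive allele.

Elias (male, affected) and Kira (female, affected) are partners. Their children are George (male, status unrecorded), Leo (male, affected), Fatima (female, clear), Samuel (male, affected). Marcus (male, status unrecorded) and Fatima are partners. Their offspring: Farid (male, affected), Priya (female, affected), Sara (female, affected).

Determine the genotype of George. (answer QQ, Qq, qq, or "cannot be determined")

George's phenotype is unrecorded, and no parent or child forces a single allele at both positions; consistent genotype assignments exist with George as QQ or Qq or qq.

cannot be determined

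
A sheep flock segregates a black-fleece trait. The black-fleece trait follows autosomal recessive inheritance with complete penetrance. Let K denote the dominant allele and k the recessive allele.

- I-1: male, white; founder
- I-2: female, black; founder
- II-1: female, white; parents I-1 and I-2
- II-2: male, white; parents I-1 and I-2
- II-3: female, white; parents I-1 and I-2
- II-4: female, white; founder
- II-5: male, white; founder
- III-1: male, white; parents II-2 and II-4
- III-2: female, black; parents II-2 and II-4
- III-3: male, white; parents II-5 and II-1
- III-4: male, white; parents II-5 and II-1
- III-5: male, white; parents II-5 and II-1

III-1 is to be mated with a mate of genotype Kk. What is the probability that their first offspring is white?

5/6

II-2 is white so carries K and received k from I-2 (kk), so II-2 is Kk.
II-4 is white so carries K and passed k to III-2 (kk), so II-4 is Kk.
III-1 is a white offspring of II-2 (Kk) × II-4 (Kk), whose cross gives 1/4 KK : 1/2 Kk : 1/4 kk; conditioning on being white, III-1 is KK with probability 1/3, Kk with probability 2/3.
Summing over parental genotype combinations, P(offspring is white) = 1/3·1 + 2/3·3/4 = 5/6.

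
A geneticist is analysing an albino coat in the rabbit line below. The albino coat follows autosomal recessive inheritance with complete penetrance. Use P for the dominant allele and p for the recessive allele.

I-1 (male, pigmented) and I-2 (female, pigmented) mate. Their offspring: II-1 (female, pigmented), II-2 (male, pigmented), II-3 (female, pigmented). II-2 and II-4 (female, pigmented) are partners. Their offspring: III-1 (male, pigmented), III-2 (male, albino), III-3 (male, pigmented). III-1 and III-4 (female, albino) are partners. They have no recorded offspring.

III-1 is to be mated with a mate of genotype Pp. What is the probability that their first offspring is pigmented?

5/6

II-2 is pigmented so carries P and passed p to III-2 (pp), so II-2 is Pp.
II-4 is pigmented so carries P and passed p to III-2 (pp), so II-4 is Pp.
III-1 is a pigmented offspring of II-2 (Pp) × II-4 (Pp), whose cross gives 1/4 PP : 1/2 Pp : 1/4 pp; conditioning on being pigmented, III-1 is PP with probability 1/3, Pp with probability 2/3.
Summing over parental genotype combinations, P(offspring is pigmented) = 1/3·1 + 2/3·3/4 = 5/6.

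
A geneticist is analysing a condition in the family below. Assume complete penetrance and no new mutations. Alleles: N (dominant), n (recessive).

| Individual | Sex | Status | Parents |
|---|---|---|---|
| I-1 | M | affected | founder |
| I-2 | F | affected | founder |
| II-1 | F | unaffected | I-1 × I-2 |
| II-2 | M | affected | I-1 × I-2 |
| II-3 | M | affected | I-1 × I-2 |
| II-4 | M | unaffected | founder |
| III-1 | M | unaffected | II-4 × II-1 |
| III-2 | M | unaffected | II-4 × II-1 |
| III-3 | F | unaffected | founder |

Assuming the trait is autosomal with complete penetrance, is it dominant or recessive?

dominant

I-1 and I-2 are both affected yet have an unaffected child II-1. Under a recessive model two affected parents are homozygous and every child would be affected, so the trait cannot be recessive.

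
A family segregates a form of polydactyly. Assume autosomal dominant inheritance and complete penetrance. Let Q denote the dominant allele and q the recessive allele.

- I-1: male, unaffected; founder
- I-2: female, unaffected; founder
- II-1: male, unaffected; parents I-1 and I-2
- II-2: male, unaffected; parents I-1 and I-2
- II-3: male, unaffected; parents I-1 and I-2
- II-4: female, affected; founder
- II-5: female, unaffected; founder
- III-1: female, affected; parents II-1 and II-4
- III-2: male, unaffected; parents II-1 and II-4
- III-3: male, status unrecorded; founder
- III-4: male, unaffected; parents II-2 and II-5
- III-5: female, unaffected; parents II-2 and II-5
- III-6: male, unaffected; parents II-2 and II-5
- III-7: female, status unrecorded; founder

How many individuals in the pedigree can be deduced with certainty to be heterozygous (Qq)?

Obligate heterozygotes: II-4 is affected so carries Q and passed q to III-2 (qq), so II-4 is Qq; III-1 is affected so carries Q and received q from II-1 (qq), so III-1 is Qq.
Every other individual is either homozygous by phenotype or has at least one consistent homozygous assignment, so the count is 2.

2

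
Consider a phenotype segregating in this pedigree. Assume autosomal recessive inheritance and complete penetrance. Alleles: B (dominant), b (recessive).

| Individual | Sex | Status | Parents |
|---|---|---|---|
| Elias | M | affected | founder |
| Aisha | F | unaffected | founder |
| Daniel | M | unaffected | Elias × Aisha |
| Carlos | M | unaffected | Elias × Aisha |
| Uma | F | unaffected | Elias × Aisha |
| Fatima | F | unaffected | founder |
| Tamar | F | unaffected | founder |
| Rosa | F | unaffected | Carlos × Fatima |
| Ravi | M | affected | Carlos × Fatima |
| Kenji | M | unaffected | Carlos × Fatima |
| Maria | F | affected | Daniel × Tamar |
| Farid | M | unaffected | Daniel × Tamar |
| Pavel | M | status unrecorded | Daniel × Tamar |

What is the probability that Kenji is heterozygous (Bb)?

Carlos is unaffected so carries B and received b from Elias (bb), so Carlos is Bb.
Fatima is unaffected so carries B and passed b to Ravi (bb), so Fatima is Bb.
Their cross gives offspring ratios 1/4 BB : 1/2 Bb : 1/4 bb. Conditioning on Kenji being unaffected, P(Bb) = 1/2 / 3/4 = 2/3.

2/3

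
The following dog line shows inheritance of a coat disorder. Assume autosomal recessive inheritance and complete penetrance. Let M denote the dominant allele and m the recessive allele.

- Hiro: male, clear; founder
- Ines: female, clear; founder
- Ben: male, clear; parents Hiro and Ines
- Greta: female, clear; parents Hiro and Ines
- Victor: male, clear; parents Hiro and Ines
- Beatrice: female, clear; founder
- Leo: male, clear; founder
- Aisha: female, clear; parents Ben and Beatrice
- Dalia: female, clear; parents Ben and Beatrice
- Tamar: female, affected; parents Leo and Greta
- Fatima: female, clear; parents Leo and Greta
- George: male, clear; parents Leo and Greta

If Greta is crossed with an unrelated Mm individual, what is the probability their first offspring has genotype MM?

Greta is clear so carries M and passed m to Tamar (mm), so Greta is Mm.
The cross gives 1/4 MM : 1/2 Mm : 1/4 mm, so P(offspring has genotype MM) = 1/4.

1/4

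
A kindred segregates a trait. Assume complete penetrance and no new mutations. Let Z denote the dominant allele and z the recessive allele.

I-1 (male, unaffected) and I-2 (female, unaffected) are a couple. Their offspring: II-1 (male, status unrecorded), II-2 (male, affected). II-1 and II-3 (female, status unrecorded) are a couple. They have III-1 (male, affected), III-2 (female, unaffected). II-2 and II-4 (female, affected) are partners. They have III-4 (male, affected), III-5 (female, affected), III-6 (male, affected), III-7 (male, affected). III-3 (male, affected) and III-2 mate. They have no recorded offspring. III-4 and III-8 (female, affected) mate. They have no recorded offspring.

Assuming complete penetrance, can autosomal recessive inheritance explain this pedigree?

Yes

A consistent assignment under autosomal recessive exists: I-1 Zz, I-2 Zz, II-1 Zz, II-2 zz, II-3 Zz, II-4 zz, III-1 zz, III-2 ZZ, III-3 zz, III-4 zz, III-5 zz, III-6 zz, III-7 zz, III-8 zz.
In this assignment every recorded phenotype matches its genotype and every non-founder's genotype is obtainable from its parents' genotypes, so the pedigree is consistent.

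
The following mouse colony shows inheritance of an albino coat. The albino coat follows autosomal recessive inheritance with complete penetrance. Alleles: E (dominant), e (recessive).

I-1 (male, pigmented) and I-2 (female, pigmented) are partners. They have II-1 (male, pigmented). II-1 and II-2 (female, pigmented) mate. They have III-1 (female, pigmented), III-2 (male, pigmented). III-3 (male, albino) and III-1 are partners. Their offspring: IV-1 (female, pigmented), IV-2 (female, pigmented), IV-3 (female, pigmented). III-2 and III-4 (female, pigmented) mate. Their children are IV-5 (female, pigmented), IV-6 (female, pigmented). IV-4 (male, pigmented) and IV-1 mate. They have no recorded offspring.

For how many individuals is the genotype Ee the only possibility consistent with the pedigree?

Obligate heterozygotes: IV-1 is pigmented so carries E and received e from III-3 (ee), so IV-1 is Ee; IV-2 is pigmented so carries E and received e from III-3 (ee), so IV-2 is Ee; IV-3 is pigmented so carries E and received e from III-3 (ee), so IV-3 is Ee.
Every other individual is either homozygous by phenotype or has at least one consistent homozygous assignment, so the count is 3.

3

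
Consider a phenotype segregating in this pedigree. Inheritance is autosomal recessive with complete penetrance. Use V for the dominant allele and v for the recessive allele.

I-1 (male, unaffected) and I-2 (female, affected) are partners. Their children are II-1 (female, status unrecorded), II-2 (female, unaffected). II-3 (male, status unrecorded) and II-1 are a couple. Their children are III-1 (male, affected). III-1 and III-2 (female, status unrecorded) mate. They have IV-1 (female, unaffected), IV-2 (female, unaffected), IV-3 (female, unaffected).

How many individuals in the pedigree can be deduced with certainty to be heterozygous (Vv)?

Obligate heterozygotes: II-2 is unaffected so carries V and received v from I-2 (vv), so II-2 is Vv; IV-1 is unaffected so carries V and received v from III-1 (vv), so IV-1 is Vv; IV-2 is unaffected so carries V and received v from III-1 (vv), so IV-2 is Vv; IV-3 is unaffected so carries V and received v from III-1 (vv), so IV-3 is Vv.
Every other individual is either homozygous by phenotype or has at least one consistent homozygous assignment, so the count is 4.

4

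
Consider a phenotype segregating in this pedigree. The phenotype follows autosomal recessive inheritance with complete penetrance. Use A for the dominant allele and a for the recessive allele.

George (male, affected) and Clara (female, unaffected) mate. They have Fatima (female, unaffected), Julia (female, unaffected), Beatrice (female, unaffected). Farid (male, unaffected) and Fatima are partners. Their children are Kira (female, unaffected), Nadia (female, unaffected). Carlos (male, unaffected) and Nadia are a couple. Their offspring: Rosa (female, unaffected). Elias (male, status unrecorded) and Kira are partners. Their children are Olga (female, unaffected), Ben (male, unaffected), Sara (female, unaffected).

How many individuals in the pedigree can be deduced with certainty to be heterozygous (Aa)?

3

Obligate heterozygotes: Fatima is unaffected so carries A and received a from George (aa), so Fatima is Aa; Julia is unaffected so carries A and received a from George (aa), so Julia is Aa; Beatrice is unaffected so carries A and received a from George (aa), so Beatrice is Aa.
Every other individual is either homozygous by phenotype or has at least one consistent homozygous assignment, so the count is 3.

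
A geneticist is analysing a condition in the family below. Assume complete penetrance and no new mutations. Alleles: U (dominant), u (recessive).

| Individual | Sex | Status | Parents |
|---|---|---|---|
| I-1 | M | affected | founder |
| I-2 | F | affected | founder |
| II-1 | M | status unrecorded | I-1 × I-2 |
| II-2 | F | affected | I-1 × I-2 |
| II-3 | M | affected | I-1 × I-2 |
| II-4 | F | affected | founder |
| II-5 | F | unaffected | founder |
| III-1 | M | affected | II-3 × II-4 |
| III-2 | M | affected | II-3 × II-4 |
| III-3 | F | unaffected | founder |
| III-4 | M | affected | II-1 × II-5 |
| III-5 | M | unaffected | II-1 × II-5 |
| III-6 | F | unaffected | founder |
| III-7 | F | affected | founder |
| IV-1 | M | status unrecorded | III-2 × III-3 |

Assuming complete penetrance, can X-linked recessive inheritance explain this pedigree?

A consistent assignment under X-linked recessive exists: I-1 X^u Y, I-2 X^u X^u, II-1 X^u Y, II-2 X^u X^u, II-3 X^u Y, II-4 X^u X^u, II-5 X^U X^u, III-1 X^u Y, III-2 X^u Y, III-3 X^U X^U, III-4 X^u Y, III-5 X^U Y, III-6 X^U X^U, III-7 X^u X^u, IV-1 X^U Y.
In this assignment every recorded phenotype matches its genotype and every non-founder's genotype is obtainable from its parents' genotypes, so the pedigree is consistent.

Yes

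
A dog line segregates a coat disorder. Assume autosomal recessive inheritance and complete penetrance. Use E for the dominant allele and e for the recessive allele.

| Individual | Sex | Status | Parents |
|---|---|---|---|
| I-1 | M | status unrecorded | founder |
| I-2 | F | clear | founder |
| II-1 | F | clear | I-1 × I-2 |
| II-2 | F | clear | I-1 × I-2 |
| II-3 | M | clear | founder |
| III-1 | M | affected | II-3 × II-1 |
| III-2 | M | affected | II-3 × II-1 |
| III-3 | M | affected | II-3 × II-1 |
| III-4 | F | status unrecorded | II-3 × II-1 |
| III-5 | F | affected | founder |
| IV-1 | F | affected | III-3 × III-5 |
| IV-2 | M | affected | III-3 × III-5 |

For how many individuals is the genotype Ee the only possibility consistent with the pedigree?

Obligate heterozygotes: II-1 is clear so carries E and passed e to III-1 (ee), so II-1 is Ee; II-3 is clear so carries E and passed e to III-1 (ee), so II-3 is Ee.
Every other individual is either homozygous by phenotype or has at least one consistent homozygous assignment, so the count is 2.

2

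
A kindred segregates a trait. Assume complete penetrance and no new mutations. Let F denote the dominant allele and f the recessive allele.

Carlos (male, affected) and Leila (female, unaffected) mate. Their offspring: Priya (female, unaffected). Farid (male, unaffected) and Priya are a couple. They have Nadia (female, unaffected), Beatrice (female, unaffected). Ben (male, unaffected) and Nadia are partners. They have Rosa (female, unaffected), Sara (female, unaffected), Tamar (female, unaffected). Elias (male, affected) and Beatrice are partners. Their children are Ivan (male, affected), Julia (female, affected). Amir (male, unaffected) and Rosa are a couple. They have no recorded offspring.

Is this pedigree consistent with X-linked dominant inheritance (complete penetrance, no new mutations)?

Under X-linked dominant, Priya (unaffected, female) cannot arise from Carlos (affected) × Leila (unaffected).

No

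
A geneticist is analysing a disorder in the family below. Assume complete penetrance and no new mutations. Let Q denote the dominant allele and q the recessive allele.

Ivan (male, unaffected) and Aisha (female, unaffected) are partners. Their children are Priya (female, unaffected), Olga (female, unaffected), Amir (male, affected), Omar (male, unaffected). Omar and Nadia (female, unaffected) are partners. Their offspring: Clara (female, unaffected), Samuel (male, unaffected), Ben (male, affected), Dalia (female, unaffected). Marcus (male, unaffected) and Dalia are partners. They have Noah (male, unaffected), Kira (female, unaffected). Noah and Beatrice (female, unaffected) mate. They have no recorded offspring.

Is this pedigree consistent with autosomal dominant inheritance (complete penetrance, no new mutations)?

No

Under autosomal dominant, Amir (affected, male) cannot arise from Ivan (unaffected) × Aisha (unaffected).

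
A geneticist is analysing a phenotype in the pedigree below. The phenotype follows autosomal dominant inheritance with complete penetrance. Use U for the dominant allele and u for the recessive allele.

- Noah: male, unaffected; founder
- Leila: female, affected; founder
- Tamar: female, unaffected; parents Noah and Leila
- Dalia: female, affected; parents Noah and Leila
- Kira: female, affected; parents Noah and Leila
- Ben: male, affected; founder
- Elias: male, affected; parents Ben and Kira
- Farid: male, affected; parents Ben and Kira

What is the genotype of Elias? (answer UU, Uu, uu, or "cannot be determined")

cannot be determined

Elias's phenotype allows UU or Uu, and no parent or child forces a single allele at both positions; consistent genotype assignments exist with Elias as UU or Uu.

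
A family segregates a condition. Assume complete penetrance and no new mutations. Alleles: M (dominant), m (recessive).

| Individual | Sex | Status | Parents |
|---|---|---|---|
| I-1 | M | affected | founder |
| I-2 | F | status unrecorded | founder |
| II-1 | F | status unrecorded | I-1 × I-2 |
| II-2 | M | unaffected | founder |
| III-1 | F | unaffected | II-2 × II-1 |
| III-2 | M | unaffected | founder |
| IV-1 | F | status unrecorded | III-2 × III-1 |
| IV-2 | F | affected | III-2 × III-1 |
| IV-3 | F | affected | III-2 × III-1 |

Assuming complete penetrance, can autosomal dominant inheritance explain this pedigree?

Under autosomal dominant, IV-2 (affected, female) cannot arise from III-2 (unaffected) × III-1 (unaffected).

No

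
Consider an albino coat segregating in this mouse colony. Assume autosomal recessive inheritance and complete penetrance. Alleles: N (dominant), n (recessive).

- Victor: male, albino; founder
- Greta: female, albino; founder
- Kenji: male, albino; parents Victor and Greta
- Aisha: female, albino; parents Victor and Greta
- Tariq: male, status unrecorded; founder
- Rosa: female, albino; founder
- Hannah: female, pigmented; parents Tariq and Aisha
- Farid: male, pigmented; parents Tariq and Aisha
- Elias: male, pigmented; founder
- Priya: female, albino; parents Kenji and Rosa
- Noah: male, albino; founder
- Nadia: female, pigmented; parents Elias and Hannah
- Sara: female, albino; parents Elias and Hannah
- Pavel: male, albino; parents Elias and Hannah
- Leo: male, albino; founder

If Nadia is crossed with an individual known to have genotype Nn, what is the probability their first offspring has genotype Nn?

1/2

Elias is pigmented so carries N and passed n to Sara (nn), so Elias is Nn.
Hannah is pigmented so carries N and received n from Aisha (nn), so Hannah is Nn.
Nadia is a pigmented offspring of Elias (Nn) × Hannah (Nn), whose cross gives 1/4 NN : 1/2 Nn : 1/4 nn; conditioning on being pigmented, Nadia is NN with probability 1/3, Nn with probability 2/3.
Summing over parental genotype combinations, P(offspring has genotype Nn) = 1/3·1/2 + 2/3·1/2 = 1/2.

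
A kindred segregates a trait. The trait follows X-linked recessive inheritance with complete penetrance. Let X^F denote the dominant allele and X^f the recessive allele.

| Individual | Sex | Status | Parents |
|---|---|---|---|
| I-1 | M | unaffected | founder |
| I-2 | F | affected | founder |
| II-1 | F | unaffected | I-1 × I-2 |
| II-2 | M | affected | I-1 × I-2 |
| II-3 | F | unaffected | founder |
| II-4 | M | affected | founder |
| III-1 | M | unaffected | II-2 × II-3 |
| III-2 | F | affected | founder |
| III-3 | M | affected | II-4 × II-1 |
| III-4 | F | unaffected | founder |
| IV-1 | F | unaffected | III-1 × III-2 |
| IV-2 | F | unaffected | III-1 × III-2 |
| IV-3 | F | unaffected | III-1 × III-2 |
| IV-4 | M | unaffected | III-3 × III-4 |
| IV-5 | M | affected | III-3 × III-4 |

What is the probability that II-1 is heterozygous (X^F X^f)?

1

II-1 is unaffected so carries F and received f from I-2 (X^f X^f), so II-1 is X^F X^f, giving P(X^F X^f) = 1.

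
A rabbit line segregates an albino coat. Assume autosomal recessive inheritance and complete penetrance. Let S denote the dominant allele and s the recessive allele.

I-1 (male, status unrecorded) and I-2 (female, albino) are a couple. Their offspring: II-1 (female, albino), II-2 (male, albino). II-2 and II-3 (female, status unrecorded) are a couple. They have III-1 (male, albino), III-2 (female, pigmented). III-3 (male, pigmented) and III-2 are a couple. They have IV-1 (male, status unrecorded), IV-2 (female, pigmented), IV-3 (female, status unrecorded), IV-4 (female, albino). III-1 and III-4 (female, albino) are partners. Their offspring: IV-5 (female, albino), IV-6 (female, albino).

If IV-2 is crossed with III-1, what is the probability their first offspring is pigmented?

III-3 is pigmented so carries S and passed s to IV-4 (ss), so III-3 is Ss.
III-2 is pigmented so carries S and received s from II-2 (ss), so III-2 is Ss.
IV-2 is a pigmented offspring of III-3 (Ss) × III-2 (Ss), whose cross gives 1/4 SS : 1/2 Ss : 1/4 ss; conditioning on being pigmented, IV-2 is SS with probability 1/3, Ss with probability 2/3.
III-1 is albino, so III-1 is ss.
Summing over parental genotype combinations, P(offspring is pigmented) = 1/3·1 + 2/3·1/2 = 2/3.

2/3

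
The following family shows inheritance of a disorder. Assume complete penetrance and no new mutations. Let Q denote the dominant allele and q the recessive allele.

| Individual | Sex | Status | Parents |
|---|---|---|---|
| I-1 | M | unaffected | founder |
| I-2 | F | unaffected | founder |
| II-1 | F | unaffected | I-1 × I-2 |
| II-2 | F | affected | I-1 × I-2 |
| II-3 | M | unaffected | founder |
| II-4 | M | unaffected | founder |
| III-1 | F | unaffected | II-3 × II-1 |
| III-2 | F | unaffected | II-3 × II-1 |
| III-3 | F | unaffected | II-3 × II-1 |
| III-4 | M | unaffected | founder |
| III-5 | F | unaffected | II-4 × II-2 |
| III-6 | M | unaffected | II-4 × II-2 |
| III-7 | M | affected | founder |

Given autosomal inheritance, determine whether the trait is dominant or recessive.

I-1 and I-2 are both unaffected yet have an affected child II-2. Under dominance, an affected child requires at least one affected parent, so the trait cannot be dominant.

recessive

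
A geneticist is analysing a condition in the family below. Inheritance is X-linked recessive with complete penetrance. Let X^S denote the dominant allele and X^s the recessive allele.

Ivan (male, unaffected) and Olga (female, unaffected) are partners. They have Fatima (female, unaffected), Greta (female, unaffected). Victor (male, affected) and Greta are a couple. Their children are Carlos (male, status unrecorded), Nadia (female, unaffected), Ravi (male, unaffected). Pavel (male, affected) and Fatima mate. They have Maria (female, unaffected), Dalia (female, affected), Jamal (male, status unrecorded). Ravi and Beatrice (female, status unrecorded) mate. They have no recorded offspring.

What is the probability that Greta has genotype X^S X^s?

Ivan is unaffected, so Ivan is X^S Y.
Olga is unaffected so carries S and passed s to Fatima (X^S X^s, whose S came from Ivan), so Olga is X^S X^s.
Their cross gives offspring ratios 1/2 X^S X^S : 1/2 X^S X^s. Conditioning on Greta being unaffected, P(X^S X^s) = 1/2 / 1 = 1/2 before taking Greta's own offspring into account.
Victor is affected, so Victor is X^s Y.
Now use Greta's offspring. Probability of each recorded status — unaffected daughter Nadia: 1/2 if Greta is X^S X^s, 1 if X^S X^S; unaffected son Ravi: 1/2 if Greta is X^S X^s, 1 if X^S X^S. (Carlos: equally likely either way, so uninformative.)
Bayes: P(X^S X^s) = 1/2·1/4 / (1/2·1/4 + 1/2·1) = 1/5.

1/5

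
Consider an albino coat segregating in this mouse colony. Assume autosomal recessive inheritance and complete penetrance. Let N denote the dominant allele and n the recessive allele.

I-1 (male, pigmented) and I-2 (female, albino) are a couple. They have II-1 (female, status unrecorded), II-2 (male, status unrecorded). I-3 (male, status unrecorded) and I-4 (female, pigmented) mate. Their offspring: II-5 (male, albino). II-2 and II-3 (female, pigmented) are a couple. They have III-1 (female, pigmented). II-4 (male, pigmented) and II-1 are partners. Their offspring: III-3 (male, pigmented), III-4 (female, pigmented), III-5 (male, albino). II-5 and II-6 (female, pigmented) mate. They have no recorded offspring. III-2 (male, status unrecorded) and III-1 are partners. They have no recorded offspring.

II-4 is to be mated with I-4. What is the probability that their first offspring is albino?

1/4

II-4 is pigmented so carries N and passed n to III-5 (nn), so II-4 is Nn.
I-4 is pigmented so carries N and passed n to II-5 (nn), so I-4 is Nn.
The cross gives 1/4 NN : 1/2 Nn : 1/4 nn, so P(offspring is albino) = 1/4.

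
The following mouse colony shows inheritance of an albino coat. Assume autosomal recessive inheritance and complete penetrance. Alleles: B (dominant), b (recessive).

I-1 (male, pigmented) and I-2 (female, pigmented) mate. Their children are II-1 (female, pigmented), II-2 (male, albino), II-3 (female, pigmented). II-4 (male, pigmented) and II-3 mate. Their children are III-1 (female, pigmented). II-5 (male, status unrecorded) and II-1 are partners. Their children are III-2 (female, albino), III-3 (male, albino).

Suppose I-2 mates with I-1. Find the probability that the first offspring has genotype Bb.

I-2 is pigmented so carries B and passed b to II-2 (bb), so I-2 is Bb.
I-1 is pigmented so carries B and passed b to II-2 (bb), so I-1 is Bb.
The cross gives 1/4 BB : 1/2 Bb : 1/4 bb, so P(offspring has genotype Bb) = 1/2.

1/2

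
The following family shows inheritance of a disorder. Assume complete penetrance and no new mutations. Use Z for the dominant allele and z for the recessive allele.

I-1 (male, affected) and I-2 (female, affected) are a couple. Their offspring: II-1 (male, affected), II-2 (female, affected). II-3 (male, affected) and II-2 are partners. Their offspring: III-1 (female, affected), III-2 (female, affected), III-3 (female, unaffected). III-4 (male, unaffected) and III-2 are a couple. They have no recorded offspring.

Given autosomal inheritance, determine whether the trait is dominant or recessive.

II-3 and II-2 are both affected yet have an unaffected child III-3. Under a recessive model two affected parents are homozygous and every child would be affected, so the trait cannot be recessive.

dominant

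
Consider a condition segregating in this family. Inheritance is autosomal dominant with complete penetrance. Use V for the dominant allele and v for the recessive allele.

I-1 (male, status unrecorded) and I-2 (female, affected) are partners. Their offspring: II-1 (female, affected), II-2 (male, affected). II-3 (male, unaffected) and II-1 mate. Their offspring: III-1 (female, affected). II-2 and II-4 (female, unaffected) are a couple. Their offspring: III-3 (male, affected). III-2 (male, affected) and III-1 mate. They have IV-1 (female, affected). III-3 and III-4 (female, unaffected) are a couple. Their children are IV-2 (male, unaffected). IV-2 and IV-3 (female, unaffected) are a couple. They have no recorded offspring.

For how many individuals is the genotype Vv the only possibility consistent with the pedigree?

Obligate heterozygotes: III-1 is affected so carries V and received v from II-3 (vv), so III-1 is Vv; III-3 is affected so carries V and received v from II-4 (vv), so III-3 is Vv.
Every other individual is either homozygous by phenotype or has at least one consistent homozygous assignment, so the count is 2.

2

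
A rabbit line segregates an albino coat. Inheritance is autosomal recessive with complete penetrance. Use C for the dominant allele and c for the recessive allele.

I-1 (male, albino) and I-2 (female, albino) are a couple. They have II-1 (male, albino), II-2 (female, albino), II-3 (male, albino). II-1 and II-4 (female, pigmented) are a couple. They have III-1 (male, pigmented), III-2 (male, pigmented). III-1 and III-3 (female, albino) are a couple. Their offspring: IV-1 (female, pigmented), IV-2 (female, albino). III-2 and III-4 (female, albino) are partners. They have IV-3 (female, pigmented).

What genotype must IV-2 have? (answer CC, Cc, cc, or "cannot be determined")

IV-2 is albino, so IV-2 is cc.

cc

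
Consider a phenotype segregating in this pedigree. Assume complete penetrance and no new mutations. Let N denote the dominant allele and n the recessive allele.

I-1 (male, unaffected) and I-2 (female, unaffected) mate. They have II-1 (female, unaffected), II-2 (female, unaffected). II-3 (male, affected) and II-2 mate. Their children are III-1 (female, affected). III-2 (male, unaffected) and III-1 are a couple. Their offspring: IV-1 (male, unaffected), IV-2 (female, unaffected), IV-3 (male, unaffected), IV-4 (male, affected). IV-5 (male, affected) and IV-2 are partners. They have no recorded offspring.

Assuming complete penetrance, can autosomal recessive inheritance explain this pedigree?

Yes

A consistent assignment under autosomal recessive exists: I-1 NN, I-2 Nn, II-1 NN, II-2 Nn, II-3 nn, III-1 nn, III-2 Nn, IV-1 Nn, IV-2 Nn, IV-3 Nn, IV-4 nn, IV-5 nn.
In this assignment every recorded phenotype matches its genotype and every non-founder's genotype is obtainable from its parents' genotypes, so the pedigree is consistent.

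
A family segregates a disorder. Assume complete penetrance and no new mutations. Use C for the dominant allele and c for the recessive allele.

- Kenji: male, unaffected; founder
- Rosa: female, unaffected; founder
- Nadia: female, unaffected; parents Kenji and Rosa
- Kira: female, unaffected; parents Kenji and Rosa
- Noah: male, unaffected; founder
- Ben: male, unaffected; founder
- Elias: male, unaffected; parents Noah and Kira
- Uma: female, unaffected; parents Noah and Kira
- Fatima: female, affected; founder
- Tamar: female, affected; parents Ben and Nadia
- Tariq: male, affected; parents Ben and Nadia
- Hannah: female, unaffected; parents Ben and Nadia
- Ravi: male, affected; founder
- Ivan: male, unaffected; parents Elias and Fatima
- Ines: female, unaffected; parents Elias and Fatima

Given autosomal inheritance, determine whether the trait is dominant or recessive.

Ben and Nadia are both unaffected yet have an affected child Tamar. Under dominance, an affected child requires at least one affected parent, so the trait cannot be dominant.

recessive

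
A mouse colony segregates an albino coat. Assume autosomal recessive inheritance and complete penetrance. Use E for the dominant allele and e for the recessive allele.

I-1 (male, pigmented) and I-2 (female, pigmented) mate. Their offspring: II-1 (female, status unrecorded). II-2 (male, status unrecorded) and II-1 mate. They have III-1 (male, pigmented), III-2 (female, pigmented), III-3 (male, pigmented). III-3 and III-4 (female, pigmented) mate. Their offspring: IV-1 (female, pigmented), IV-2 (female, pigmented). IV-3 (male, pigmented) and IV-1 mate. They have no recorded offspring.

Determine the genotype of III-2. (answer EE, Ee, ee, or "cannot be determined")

III-2's phenotype allows EE or Ee, and no parent or child forces a single allele at both positions; consistent genotype assignments exist with III-2 as EE or Ee.

cannot be determined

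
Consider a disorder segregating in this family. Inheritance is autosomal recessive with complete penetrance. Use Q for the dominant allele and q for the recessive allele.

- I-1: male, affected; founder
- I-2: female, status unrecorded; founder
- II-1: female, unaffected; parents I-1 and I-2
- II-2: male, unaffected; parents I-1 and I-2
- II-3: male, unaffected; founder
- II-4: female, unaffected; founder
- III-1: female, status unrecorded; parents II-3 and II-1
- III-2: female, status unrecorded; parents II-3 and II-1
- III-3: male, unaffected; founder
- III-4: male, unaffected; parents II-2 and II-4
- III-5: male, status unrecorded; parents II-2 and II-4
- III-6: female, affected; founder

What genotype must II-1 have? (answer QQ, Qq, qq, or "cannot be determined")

From phenotype alone, II-1 is QQ or Qq.
II-1 is unaffected so carries Q and received q from I-1 (qq), so II-1 is Qq.

Qq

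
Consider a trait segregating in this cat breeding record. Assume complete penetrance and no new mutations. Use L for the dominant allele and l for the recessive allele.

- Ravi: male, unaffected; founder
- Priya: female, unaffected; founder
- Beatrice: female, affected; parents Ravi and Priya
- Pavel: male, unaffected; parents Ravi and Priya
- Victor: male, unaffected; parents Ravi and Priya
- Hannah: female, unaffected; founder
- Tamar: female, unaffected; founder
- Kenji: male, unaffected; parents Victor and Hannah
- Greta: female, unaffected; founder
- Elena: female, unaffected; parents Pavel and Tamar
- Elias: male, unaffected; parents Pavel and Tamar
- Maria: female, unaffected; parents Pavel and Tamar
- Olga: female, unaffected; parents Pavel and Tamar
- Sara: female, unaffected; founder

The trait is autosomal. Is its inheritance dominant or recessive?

recessive

Ravi and Priya are both unaffected yet have an affected child Beatrice. Under dominance, an affected child requires at least one affected parent, so the trait cannot be dominant.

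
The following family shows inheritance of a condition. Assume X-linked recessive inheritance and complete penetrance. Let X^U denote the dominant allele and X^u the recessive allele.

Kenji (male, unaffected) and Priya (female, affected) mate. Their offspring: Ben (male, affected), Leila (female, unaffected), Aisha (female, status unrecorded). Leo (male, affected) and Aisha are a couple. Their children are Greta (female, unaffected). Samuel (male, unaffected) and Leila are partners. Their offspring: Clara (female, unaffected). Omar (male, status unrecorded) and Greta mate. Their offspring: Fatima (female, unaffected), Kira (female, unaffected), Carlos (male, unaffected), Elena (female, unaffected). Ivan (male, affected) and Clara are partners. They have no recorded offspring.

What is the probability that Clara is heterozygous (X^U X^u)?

1/2

Samuel is unaffected, so Samuel is X^U Y.
Leila is unaffected so carries U and received u from Priya (X^u X^u), so Leila is X^U X^u.
Their cross gives offspring ratios 1/2 X^U X^U : 1/2 X^U X^u. Conditioning on Clara being unaffected, P(X^U X^u) = 1/2 / 1 = 1/2.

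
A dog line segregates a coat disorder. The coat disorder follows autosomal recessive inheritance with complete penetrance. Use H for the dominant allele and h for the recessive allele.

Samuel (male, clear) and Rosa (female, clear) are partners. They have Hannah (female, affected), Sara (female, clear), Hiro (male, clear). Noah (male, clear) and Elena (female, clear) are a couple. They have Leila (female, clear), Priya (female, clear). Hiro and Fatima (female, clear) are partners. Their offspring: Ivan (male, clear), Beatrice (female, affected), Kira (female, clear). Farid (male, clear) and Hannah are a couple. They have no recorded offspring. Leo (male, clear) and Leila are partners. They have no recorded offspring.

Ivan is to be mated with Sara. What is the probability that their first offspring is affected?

1/9

Hiro is clear so carries H and passed h to Beatrice (hh), so Hiro is Hh.
Fatima is clear so carries H and passed h to Beatrice (hh), so Fatima is Hh.
Ivan is a clear offspring of Hiro (Hh) × Fatima (Hh), whose cross gives 1/4 HH : 1/2 Hh : 1/4 hh; conditioning on being clear, Ivan is HH with probability 1/3, Hh with probability 2/3.
Samuel is clear so carries H and passed h to Hannah (hh), so Samuel is Hh.
Rosa is clear so carries H and passed h to Hannah (hh), so Rosa is Hh.
Sara is a clear offspring of Samuel (Hh) × Rosa (Hh), whose cross gives 1/4 HH : 1/2 Hh : 1/4 hh; conditioning on being clear, Sara is HH with probability 1/3, Hh with probability 2/3.
Summing over parental genotype combinations, P(offspring is affected) = 4/9·1/4 = 1/9.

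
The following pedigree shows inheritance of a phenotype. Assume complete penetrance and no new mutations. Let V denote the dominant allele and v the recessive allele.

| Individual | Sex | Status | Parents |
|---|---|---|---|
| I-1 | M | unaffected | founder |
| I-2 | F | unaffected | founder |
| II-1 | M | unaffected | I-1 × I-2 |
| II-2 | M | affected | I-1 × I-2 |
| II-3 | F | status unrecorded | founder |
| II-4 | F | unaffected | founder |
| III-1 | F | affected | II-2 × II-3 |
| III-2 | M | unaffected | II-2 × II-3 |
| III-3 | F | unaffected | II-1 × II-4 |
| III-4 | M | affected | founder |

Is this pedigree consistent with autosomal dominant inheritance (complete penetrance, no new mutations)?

No

Under autosomal dominant, II-2 (affected, male) cannot arise from I-1 (unaffected) × I-2 (unaffected).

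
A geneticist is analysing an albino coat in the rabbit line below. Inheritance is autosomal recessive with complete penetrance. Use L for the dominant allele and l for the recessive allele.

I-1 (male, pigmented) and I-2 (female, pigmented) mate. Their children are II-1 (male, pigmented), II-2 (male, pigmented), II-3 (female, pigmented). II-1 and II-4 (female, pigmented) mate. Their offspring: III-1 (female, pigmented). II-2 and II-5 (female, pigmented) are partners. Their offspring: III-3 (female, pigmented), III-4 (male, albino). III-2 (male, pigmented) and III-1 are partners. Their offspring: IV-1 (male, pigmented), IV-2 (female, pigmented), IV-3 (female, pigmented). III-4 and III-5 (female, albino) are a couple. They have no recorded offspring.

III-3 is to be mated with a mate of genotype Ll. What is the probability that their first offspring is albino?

II-2 is pigmented so carries L and passed l to III-4 (ll), so II-2 is Ll.
II-5 is pigmented so carries L and passed l to III-4 (ll), so II-5 is Ll.
III-3 is a pigmented offspring of II-2 (Ll) × II-5 (Ll), whose cross gives 1/4 LL : 1/2 Ll : 1/4 ll; conditioning on being pigmented, III-3 is LL with probability 1/3, Ll with probability 2/3.
Summing over parental genotype combinations, P(offspring is albino) = 2/3·1/4 = 1/6.

1/6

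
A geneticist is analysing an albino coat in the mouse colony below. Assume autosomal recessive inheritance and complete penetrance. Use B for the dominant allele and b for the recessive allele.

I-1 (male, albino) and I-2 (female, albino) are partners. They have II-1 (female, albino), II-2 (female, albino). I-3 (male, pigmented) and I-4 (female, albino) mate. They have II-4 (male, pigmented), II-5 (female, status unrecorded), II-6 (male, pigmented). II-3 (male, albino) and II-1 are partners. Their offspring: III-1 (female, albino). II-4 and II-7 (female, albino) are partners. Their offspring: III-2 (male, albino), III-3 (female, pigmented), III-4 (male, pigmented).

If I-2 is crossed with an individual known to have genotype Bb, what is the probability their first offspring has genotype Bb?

1/2

I-2 is albino, so I-2 is bb.
The cross gives 1/2 Bb : 1/2 bb, so P(offspring has genotype Bb) = 1/2.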